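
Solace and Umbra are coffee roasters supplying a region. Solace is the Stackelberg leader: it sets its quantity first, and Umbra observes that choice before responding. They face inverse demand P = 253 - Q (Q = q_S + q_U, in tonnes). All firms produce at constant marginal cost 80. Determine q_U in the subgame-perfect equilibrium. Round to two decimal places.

Solve by backward induction. Given q_S, the follower Umbra maximises π_U = (253 - q_S - q_U)q_U - 80q_U.
Follower FOC: 173 - q_S - 2q_U = 0, so q_U(q_S) = (173 - q_S)/2.
The leader anticipates this reaction. Substituting into P = 253 - Q gives P = 333/2 - (1/2)q_S, so π_S = (333/2 - (1/2)q_S)q_S - 80q_S.
The leader's first-order condition 173/2 - q_S = 0 yields q_S = 173/2.
Then q_U = (173 - 173/2)/2 = 173/4.

43.25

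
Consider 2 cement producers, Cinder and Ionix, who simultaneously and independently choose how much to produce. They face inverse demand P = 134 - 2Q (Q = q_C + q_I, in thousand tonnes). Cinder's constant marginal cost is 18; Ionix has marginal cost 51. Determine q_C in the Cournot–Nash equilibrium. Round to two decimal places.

24.83

Cinder's profit: π_C = (134 - 2Q)q_C - (18q_C). Setting ∂π_C/∂q_C = 0: 116 - 4q_C - 2(q_I) = 0.
Ionix's first-order condition: 83 - 4q_I - 2(q_C) = 0.
Rearranging gives the reaction functions q_C = (116 - 2q_I)/4 and q_I = (83 - 2q_C)/4.
Substituting one into the other gives q_C = 149/6 and q_I = 25/3.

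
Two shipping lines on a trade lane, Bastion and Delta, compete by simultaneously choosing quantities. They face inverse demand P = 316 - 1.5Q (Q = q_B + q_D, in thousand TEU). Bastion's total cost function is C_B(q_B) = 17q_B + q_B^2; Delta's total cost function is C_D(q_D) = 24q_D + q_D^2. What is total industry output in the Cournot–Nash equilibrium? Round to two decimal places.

Bastion's profit: π_B = (316 - 1.5Q)q_B - (17q_B + q_B²). Setting ∂π_B/∂q_B = 0: 299 - 5q_B - (3/2)(q_D) = 0.
Delta's first-order condition: 292 - 5q_D - (3/2)(q_B) = 0.
Best responses: q_B = (299 - (3/2)q_D)/5, q_D = (292 - (3/2)q_B)/5.
Solving the pair: q_B = 604/13, q_D = 578/13.
Total output Q = 604/13 + 578/13 = 1182/13.

90.92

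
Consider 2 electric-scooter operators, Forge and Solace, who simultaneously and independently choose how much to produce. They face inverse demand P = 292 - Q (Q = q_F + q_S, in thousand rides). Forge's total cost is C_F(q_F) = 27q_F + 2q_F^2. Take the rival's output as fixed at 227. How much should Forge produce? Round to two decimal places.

With the rival's output fixed at 227, Forge's profit is π_F = (292 - 227 - q_F)q_F - (27q_F + 2q_F²) = (65 - q_F)q_F - (27q_F + 2q_F²).
∂π_F/∂q_F = 38 - 6q_F = 0, so q_F = 19/3.

6.33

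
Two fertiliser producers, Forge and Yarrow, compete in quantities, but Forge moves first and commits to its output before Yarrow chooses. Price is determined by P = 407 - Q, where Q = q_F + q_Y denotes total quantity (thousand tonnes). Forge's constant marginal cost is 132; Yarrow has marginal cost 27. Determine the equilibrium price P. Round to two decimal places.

174.50

Solve by backward induction. Given q_F, the follower Yarrow maximises π_Y = (407 - q_F - q_Y)q_Y - 27q_Y.
Follower FOC: 380 - q_F - 2q_Y = 0, so q_Y(q_F) = (380 - q_F)/2.
Forge substitutes q_Y(q_F) into its own profit: π_F = q_F(407 - q_F - (380 - q_F)/2) - 132q_F = (217 - (1/2)q_F)q_F - 132q_F.
Leader FOC: 85 - q_F = 0, so q_F = 85.
Then q_Y = (380 - 85)/2 = 295/2.
Total output Q = 465/2, so price P = 407 - 465/2 = 349/2.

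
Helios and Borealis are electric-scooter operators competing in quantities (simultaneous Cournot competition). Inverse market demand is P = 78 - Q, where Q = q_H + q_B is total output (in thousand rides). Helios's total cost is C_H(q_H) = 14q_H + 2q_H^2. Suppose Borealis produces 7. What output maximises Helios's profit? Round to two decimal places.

With the rival's output fixed at 7, Helios's profit is π_H = (78 - 7 - q_H)q_H - (14q_H + 2q_H²) = (71 - q_H)q_H - (14q_H + 2q_H²).
∂π_H/∂q_H = 57 - 6q_H = 0, so q_H = 19/2.

9.50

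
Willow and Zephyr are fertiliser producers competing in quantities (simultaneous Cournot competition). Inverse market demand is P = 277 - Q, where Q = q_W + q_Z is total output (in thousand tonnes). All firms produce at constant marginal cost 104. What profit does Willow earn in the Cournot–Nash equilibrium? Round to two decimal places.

Each firm earns π_i = (277 - Q)q_i - 104q_i.
Setting ∂π_i/∂q_i = 0 with rivals' quantities fixed: 173 - 2q_i - q_j = 0.
By symmetry each firm produces the same amount; substituting q_j = q_i yields q_i = 173/3.
Price P = 277 - 346/3 = 485/3.
Willow's profit: (485/3 - 104)·(173/3) = 3325.4444.

3325.44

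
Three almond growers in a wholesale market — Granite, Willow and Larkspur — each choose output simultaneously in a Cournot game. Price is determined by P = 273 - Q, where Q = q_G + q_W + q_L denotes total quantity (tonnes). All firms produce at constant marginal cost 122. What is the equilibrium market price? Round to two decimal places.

159.75

A representative firm's profit is π_i = q_i(273 - Q) - 122q_i.
Setting ∂π_i/∂q_i = 0 with rivals' quantities fixed: 151 - 2q_i - Σ_{j≠i} q_j = 0.
By symmetry each firm produces the same amount; substituting Σ_{j≠i} q_j = 2q_i yields q_i = 151/4.
Total output Q = 453/4, so price P = 273 - 453/4 = 639/4.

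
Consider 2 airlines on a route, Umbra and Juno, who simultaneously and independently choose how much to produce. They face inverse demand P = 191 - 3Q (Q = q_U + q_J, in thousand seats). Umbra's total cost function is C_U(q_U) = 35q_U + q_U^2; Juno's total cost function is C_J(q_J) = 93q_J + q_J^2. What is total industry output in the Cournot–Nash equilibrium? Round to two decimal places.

Umbra's profit: π_U = (191 - 3Q)q_U - (35q_U + q_U²). Setting ∂π_U/∂q_U = 0: 156 - 8q_U - 3(q_J) = 0.
Juno's first-order condition: 98 - 8q_J - 3(q_U) = 0.
Rearranging gives the reaction functions q_U = (156 - 3q_J)/8 and q_J = (98 - 3q_U)/8.
Solving the pair: q_U = 954/55, q_J = 316/55.
Total output Q = 954/55 + 316/55 = 254/11.

23.09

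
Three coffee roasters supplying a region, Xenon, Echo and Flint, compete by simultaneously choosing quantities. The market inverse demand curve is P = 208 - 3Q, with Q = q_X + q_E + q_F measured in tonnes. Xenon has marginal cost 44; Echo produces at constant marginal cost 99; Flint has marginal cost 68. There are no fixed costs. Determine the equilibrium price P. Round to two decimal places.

104.75

Xenon's profit: π_X = (208 - 3Q)q_X - (44q_X). Setting ∂π_X/∂q_X = 0: 164 - 6q_X - 3(q_E + q_F) = 0.
Echo's first-order condition: 109 - 6q_E - 3(q_X + q_F) = 0.
Flint's first-order condition: 140 - 6q_F - 3(q_X + q_E) = 0.
Summing all 3 equations gives 413 − 12Q = 0, hence Q = 413/12.
Back-substituting: q_X = (164 − 413/4)/3 = 81/4, q_E = (109 − 413/4)/3 = 23/12, q_F = (140 − 413/4)/3 = 49/4.
Total output Q = 413/12, so price P = 208 - 3·(413/12) = 419/4.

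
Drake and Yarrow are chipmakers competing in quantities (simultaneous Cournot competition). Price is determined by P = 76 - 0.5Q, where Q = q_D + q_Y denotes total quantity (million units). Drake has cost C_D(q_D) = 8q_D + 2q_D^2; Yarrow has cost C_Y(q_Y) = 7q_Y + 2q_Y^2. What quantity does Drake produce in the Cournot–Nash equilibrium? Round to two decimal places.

12.34

Drake's profit: π_D = (76 - 0.5Q)q_D - (8q_D + 2q_D²). Setting ∂π_D/∂q_D = 0: 68 - 5q_D - (1/2)(q_Y) = 0.
Yarrow's profit: π_Y = (76 - 0.5Q)q_Y - (7q_Y + 2q_Y²). Setting ∂π_Y/∂q_Y = 0: 69 - 5q_Y - (1/2)(q_D) = 0.
Rearranging gives the reaction functions q_D = (68 - (1/2)q_Y)/5 and q_Y = (69 - (1/2)q_D)/5.
Solving the pair: q_D = 1222/99, q_Y = 1244/99.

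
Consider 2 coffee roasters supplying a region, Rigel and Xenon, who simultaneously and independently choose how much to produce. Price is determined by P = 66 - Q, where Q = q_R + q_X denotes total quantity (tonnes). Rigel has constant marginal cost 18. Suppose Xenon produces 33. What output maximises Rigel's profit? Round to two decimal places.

7.50

With the rival's output fixed at 33, Rigel's profit is π_R = (66 - 33 - q_R)q_R - (18q_R) = (33 - q_R)q_R - (18q_R).
∂π_R/∂q_R = 15 - 2q_R = 0, so q_R = 15/2.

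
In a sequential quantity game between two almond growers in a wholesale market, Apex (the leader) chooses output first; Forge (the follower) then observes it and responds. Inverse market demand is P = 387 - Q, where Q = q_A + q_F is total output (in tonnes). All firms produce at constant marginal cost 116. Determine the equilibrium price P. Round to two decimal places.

Solve by backward induction. Given q_A, the follower Forge maximises π_F = (387 - q_A - q_F)q_F - 116q_F.
Follower FOC: 271 - q_A - 2q_F = 0, so q_F(q_A) = (271 - q_A)/2.
The leader anticipates this reaction. Substituting into P = 387 - Q gives P = 503/2 - (1/2)q_A, so π_A = (503/2 - (1/2)q_A)q_A - 116q_A.
The leader's first-order condition 271/2 - q_A = 0 yields q_A = 271/2.
Then q_F = (271 - 271/2)/2 = 271/4.
Total output Q = 813/4, so price P = 387 - 813/4 = 735/4.

183.75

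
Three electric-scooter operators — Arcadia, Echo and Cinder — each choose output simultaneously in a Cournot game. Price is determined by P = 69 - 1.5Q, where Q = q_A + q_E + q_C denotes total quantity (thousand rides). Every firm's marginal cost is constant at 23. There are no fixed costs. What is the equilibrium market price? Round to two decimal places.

Each firm earns π_i = (69 - 1.5Q)q_i - 23q_i.
Setting ∂π_i/∂q_i = 0 with rivals' quantities fixed: 46 - 3q_i - (3/2)·Σ_{j≠i} q_j = 0.
By symmetry each firm produces the same amount; substituting Σ_{j≠i} q_j = 2q_i yields q_i = 46/6 = 23/3.
Total output Q = 23, so price P = 69 - (3/2)·23 = 69/2.

34.50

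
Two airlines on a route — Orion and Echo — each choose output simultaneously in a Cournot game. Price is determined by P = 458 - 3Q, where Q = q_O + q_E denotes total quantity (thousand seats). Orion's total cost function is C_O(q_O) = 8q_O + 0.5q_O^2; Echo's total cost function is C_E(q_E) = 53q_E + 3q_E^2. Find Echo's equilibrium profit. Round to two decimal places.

Orion's profit: π_O = (458 - 3Q)q_O - (8q_O + (1/2)q_O²). Setting ∂π_O/∂q_O = 0: 450 - 7q_O - 3(q_E) = 0.
Echo's profit: π_E = (458 - 3Q)q_E - (53q_E + 3q_E²). Setting ∂π_E/∂q_E = 0: 405 - 12q_E - 3(q_O) = 0.
Best responses: q_O = (450 - 3q_E)/7, q_E = (405 - 3q_O)/12.
Substituting one into the other gives q_O = 279/5 and q_E = 99/5.
Price P = 458 - 3·(378/5) = 1156/5.
Echo's profit: (1156/5)·(99/5) - 53·(99/5) - 3(99/5)² = 2352.2400.

2352.24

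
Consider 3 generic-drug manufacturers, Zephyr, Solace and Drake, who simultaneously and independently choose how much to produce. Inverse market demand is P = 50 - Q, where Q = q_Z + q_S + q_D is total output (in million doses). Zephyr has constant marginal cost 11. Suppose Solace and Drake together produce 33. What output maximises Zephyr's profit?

With rivals' combined output fixed at 33, Zephyr's profit is π_Z = (50 - 33 - q_Z)q_Z - (11q_Z) = (17 - q_Z)q_Z - (11q_Z).
∂π_Z/∂q_Z = 6 - 2q_Z = 0, so q_Z = 3.

3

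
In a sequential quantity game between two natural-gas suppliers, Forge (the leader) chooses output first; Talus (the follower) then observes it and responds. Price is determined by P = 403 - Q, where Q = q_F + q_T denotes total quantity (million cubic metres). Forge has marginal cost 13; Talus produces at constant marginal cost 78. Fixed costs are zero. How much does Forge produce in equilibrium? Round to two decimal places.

227.50

The follower Talus best-responds to any q_F: π_T = (403 - Q)q_T - 78q_T.
∂π_T/∂q_T = 325 - q_F - 2q_T = 0 gives the reaction function q_T = (325 - q_F)/2.
Forge substitutes q_T(q_F) into its own profit: π_F = q_F(403 - q_F - (325 - q_F)/2) - 13q_F = (481/2 - (1/2)q_F)q_F - 13q_F.
Maximising: ∂π_F/∂q_F = 455/2 - q_F = 0, giving q_F = 455/2.
Then q_T = (325 - 455/2)/2 = 195/4.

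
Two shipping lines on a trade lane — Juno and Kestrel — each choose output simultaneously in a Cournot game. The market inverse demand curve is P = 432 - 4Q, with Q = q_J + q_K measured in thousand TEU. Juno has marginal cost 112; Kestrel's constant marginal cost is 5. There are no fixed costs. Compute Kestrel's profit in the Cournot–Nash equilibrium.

Juno's profit: π_J = (432 - 4Q)q_J - (112q_J). Setting ∂π_J/∂q_J = 0: 320 - 8q_J - 4(q_K) = 0.
Kestrel's profit: π_K = (432 - 4Q)q_K - (5q_K). Setting ∂π_K/∂q_K = 0: 427 - 8q_K - 4(q_J) = 0.
So q_J = (320 - 4q_K)/8 and q_K = (427 - 4q_J)/8.
Solving the pair: q_J = 71/4, q_K = 89/2.
Price P = 432 - 4·(249/4) = 183.
Kestrel's profit: (183 - 5)·(89/2) = 7921.

7921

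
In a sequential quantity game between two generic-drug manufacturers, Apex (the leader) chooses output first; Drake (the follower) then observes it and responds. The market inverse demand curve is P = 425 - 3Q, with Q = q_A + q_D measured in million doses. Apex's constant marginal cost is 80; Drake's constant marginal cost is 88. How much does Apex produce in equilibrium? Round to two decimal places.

Solve by backward induction. Given q_A, the follower Drake maximises π_D = (425 - 3q_A - 3q_D)q_D - 88q_D.
Setting the follower's marginal profit to zero, 337 - 3q_A - 6q_D = 0, i.e. q_D = (337 - 3q_A)/6.
The leader anticipates this reaction. Substituting into P = 425 - 3Q gives P = 513/2 - (3/2)q_A, so π_A = (513/2 - (3/2)q_A)q_A - 80q_A.
Leader FOC: 353/2 - 3q_A = 0, so q_A = 353/6.
Then q_D = (337 - 3·(353/6))/6 = 107/4.

58.83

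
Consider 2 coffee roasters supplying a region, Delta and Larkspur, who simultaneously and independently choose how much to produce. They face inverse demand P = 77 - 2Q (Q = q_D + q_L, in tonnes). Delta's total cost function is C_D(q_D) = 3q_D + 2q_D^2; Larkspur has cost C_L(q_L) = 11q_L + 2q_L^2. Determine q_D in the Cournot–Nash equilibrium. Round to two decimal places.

Delta's profit: π_D = (77 - 2Q)q_D - (3q_D + 2q_D²). Setting ∂π_D/∂q_D = 0: 74 - 8q_D - 2(q_L) = 0.
Larkspur's profit: π_L = (77 - 2Q)q_L - (11q_L + 2q_L²). Setting ∂π_L/∂q_L = 0: 66 - 8q_L - 2(q_D) = 0.
Best responses: q_D = (74 - 2q_L)/8, q_L = (66 - 2q_D)/8.
Solving the pair: q_D = 23/3, q_L = 19/3.

7.67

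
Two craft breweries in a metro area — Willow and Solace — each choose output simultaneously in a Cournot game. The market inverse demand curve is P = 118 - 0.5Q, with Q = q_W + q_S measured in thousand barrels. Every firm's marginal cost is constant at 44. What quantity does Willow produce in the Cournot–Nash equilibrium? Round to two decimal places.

49.33

Each firm earns π_i = (118 - 0.5Q)q_i - 44q_i.
Setting ∂π_i/∂q_i = 0 with rivals' quantities fixed: 74 - q_i - (1/2)q_j = 0.
With identical firms every q_j equals q_i, so q_j = q_i and 74 = (3/2)q_i, giving q_i = 148/3.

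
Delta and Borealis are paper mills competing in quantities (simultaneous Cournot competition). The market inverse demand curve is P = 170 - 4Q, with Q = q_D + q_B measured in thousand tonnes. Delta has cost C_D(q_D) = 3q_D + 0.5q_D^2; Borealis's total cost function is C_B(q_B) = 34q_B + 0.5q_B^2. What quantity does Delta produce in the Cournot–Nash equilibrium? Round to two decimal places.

14.75

Delta's profit: π_D = (170 - 4Q)q_D - (3q_D + (1/2)q_D²). Setting ∂π_D/∂q_D = 0: 167 - 9q_D - 4(q_B) = 0.
Borealis's profit: π_B = (170 - 4Q)q_B - (34q_B + (1/2)q_B²). Setting ∂π_B/∂q_B = 0: 136 - 9q_B - 4(q_D) = 0.
Rearranging gives the reaction functions q_D = (167 - 4q_B)/9 and q_B = (136 - 4q_D)/9.
Solving the pair: q_D = 959/65, q_B = 556/65.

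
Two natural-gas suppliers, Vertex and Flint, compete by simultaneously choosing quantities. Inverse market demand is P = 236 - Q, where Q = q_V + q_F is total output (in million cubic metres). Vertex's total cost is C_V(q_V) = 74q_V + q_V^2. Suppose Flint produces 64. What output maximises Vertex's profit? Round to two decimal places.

With the rival's output fixed at 64, Vertex's profit is π_V = (236 - 64 - q_V)q_V - (74q_V + q_V²) = (172 - q_V)q_V - (74q_V + q_V²).
∂π_V/∂q_V = 98 - 4q_V = 0, so q_V = 49/2.

24.50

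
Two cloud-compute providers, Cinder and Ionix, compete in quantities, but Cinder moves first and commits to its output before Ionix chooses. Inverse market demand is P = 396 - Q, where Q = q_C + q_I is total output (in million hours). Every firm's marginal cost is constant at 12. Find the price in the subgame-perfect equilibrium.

108

Solve by backward induction. Given q_C, the follower Ionix maximises π_I = (396 - q_C - q_I)q_I - 12q_I.
Follower FOC: 384 - q_C - 2q_I = 0, so q_I(q_C) = (384 - q_C)/2.
Cinder substitutes q_I(q_C) into its own profit: π_C = q_C(396 - q_C - (384 - q_C)/2) - 12q_C = (204 - (1/2)q_C)q_C - 12q_C.
Leader FOC: 192 - q_C = 0, so q_C = 192.
Then q_I = (384 - 192)/2 = 96.
Total output Q = 288, so price P = 396 - 288 = 108.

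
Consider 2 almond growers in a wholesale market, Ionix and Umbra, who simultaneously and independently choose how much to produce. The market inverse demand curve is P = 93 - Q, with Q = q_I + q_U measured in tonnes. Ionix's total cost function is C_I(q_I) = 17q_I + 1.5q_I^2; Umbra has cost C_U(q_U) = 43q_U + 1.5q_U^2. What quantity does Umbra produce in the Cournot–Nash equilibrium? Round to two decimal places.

Ionix's profit: π_I = (93 - Q)q_I - (17q_I + (3/2)q_I²). Setting ∂π_I/∂q_I = 0: 76 - 5q_I - (q_U) = 0.
Umbra's first-order condition: 50 - 5q_U - (q_I) = 0.
Best responses: q_I = (76 - q_U)/5, q_U = (50 - q_I)/5.
Solving the pair: q_I = 55/4, q_U = 29/4.

7.25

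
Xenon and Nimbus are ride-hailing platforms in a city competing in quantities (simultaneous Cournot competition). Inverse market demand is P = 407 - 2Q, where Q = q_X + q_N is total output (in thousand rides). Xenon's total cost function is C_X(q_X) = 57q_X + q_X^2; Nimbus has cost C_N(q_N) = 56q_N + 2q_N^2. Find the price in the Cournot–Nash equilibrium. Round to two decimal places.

Xenon's profit: π_X = (407 - 2Q)q_X - (57q_X + q_X²). Setting ∂π_X/∂q_X = 0: 350 - 6q_X - 2(q_N) = 0.
Nimbus's profit: π_N = (407 - 2Q)q_N - (56q_N + 2q_N²). Setting ∂π_N/∂q_N = 0: 351 - 8q_N - 2(q_X) = 0.
Rearranging gives the reaction functions q_X = (350 - 2q_N)/6 and q_N = (351 - 2q_X)/8.
Substituting one into the other gives q_X = 1049/22 and q_N = 703/22.
Total output Q = 876/11, so price P = 407 - 2·(876/11) = 247.7273.

247.73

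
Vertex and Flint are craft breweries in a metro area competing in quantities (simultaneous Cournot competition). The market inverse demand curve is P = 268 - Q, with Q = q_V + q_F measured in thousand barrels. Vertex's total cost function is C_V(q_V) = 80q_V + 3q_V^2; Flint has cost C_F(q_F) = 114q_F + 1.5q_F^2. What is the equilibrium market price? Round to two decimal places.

Vertex's profit: π_V = (268 - Q)q_V - (80q_V + 3q_V²). Setting ∂π_V/∂q_V = 0: 188 - 8q_V - (q_F) = 0.
Flint's profit: π_F = (268 - Q)q_F - (114q_F + (3/2)q_F²). Setting ∂π_F/∂q_F = 0: 154 - 5q_F - (q_V) = 0.
So q_V = (188 - q_F)/8 and q_F = (154 - q_V)/5.
Solving the pair: q_V = 262/13, q_F = 348/13.
Total output Q = 610/13, so price P = 268 - 610/13 = 221.0769.

221.08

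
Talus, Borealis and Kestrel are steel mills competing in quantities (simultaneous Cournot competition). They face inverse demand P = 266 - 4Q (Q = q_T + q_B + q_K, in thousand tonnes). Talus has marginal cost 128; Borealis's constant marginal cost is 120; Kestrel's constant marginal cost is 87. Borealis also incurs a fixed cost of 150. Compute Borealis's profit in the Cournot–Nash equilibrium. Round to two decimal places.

78.77

Talus's profit: π_T = (266 - 4Q)q_T - (128q_T). Setting ∂π_T/∂q_T = 0: 138 - 8q_T - 4(q_B + q_K) = 0.
Borealis's first-order condition: 146 - 8q_B - 4(q_T + q_K) = 0.
Kestrel's profit: π_K = (266 - 4Q)q_K - (87q_K). Setting ∂π_K/∂q_K = 0: 179 - 8q_K - 4(q_T + q_B) = 0.
Summing all 3 equations gives 463 − 16Q = 0, hence Q = 463/16.
Back-substituting: q_T = (138 − 463/4)/4 = 89/16, q_B = (146 − 463/4)/4 = 121/16, q_K = (179 − 463/4)/4 = 253/16.
Price P = 266 - 4·(463/16) = 601/4.
Borealis's profit: (601/4 - 120)·(121/16) - 150 = 78.7656.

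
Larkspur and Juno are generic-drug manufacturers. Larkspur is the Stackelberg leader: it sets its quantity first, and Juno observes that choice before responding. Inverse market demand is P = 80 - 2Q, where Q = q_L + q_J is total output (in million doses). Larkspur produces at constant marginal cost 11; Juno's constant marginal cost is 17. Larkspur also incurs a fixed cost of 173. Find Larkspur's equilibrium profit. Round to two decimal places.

The follower Juno best-responds to any q_L: π_J = (80 - 2Q)q_J - 17q_J.
Follower FOC: 63 - 2q_L - 4q_J = 0, so q_J(q_L) = (63 - 2q_L)/4.
Larkspur substitutes q_J(q_L) into its own profit: π_L = q_L(80 - 2q_L - (63 - 2q_L)/2) - 11q_L = (97/2 - q_L)q_L - 11q_L.
The leader's first-order condition 75/2 - 2q_L = 0 yields q_L = 75/4.
Then q_J = (63 - 2·(75/4))/4 = 51/8.
Price P = 80 - 2·(201/8) = 119/4.
Larkspur's profit: (119/4 - 11)·(75/4) - 173 = 178.5625.

178.56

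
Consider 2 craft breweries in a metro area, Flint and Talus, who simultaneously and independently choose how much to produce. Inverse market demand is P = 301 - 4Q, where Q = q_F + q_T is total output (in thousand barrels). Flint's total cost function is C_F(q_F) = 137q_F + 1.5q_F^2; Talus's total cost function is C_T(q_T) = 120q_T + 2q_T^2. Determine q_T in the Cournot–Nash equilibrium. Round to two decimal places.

11.51

Flint's profit: π_F = (301 - 4Q)q_F - (137q_F + (3/2)q_F²). Setting ∂π_F/∂q_F = 0: 164 - 11q_F - 4(q_T) = 0.
Talus's profit: π_T = (301 - 4Q)q_T - (120q_T + 2q_T²). Setting ∂π_T/∂q_T = 0: 181 - 12q_T - 4(q_F) = 0.
Best responses: q_F = (164 - 4q_T)/11, q_T = (181 - 4q_F)/12.
Substituting one into the other gives q_F = 311/29 and q_T = 1335/116.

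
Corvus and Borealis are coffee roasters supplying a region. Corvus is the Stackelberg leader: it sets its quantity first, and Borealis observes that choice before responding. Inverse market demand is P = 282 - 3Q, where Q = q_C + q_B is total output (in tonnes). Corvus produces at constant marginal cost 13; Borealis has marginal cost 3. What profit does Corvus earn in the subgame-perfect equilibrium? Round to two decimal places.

2795.04

Solve by backward induction. Given q_C, the follower Borealis maximises π_B = (282 - 3q_C - 3q_B)q_B - 3q_B.
Setting the follower's marginal profit to zero, 279 - 3q_C - 6q_B = 0, i.e. q_B = (279 - 3q_C)/6.
Corvus substitutes q_B(q_C) into its own profit: π_C = q_C(282 - 3q_C - (279 - 3q_C)/2) - 13q_C = (285/2 - (3/2)q_C)q_C - 13q_C.
Leader FOC: 259/2 - 3q_C = 0, so q_C = 259/6.
Then q_B = (279 - 3·(259/6))/6 = 299/12.
Price P = 282 - 3·(817/12) = 311/4.
Corvus's profit: (311/4 - 13)·(259/6) = 2795.0417.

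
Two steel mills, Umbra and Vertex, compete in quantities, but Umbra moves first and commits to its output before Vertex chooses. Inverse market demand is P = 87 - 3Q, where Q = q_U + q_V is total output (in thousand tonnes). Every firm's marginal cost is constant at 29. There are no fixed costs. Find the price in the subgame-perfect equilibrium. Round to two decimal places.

Solve by backward induction. Given q_U, the follower Vertex maximises π_V = (87 - 3q_U - 3q_V)q_V - 29q_V.
Follower FOC: 58 - 3q_U - 6q_V = 0, so q_V(q_U) = (58 - 3q_U)/6.
The leader anticipates this reaction. Substituting into P = 87 - 3Q gives P = 58 - (3/2)q_U, so π_U = (58 - (3/2)q_U)q_U - 29q_U.
The leader's first-order condition 29 - 3q_U = 0 yields q_U = 29/3.
Then q_V = (58 - 3·(29/3))/6 = 29/6.
Total output Q = 29/2, so price P = 87 - 3·(29/2) = 87/2.

43.50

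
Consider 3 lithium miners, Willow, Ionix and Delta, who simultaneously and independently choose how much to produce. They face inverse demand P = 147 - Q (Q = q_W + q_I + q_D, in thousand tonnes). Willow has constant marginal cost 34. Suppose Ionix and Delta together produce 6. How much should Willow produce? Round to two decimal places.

With rivals' combined output fixed at 6, Willow's profit is π_W = (147 - 6 - q_W)q_W - (34q_W) = (141 - q_W)q_W - (34q_W).
∂π_W/∂q_W = 107 - 2q_W = 0, so q_W = 107/2.

53.50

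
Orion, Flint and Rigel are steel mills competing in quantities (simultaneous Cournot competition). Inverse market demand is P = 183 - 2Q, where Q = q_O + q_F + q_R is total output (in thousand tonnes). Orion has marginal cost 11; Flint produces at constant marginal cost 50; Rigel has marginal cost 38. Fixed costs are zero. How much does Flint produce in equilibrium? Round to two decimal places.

10.25

Orion's profit: π_O = (183 - 2Q)q_O - (11q_O). Setting ∂π_O/∂q_O = 0: 172 - 4q_O - 2(q_F + q_R) = 0.
Flint's profit: π_F = (183 - 2Q)q_F - (50q_F). Setting ∂π_F/∂q_F = 0: 133 - 4q_F - 2(q_O + q_R) = 0.
Rigel's profit: π_R = (183 - 2Q)q_R - (38q_R). Setting ∂π_R/∂q_R = 0: 145 - 4q_R - 2(q_O + q_F) = 0.
Adding the 3 first-order conditions: 450 − 8Q = 0, so Q = 225/4.
Back-substituting: q_O = (172 − 225/2)/2 = 119/4, q_F = (133 − 225/2)/2 = 41/4, q_R = (145 − 225/2)/2 = 65/4.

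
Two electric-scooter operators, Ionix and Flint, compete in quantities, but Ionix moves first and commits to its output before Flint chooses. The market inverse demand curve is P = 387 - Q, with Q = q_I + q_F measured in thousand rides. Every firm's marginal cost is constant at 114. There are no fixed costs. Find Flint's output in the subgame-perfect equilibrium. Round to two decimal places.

The follower Flint best-responds to any q_I: π_F = (387 - Q)q_F - 114q_F.
Follower FOC: 273 - q_I - 2q_F = 0, so q_F(q_I) = (273 - q_I)/2.
Ionix substitutes q_F(q_I) into its own profit: π_I = q_I(387 - q_I - (273 - q_I)/2) - 114q_I = (501/2 - (1/2)q_I)q_I - 114q_I.
The leader's first-order condition 273/2 - q_I = 0 yields q_I = 273/2.
Then q_F = (273 - 273/2)/2 = 273/4.

68.25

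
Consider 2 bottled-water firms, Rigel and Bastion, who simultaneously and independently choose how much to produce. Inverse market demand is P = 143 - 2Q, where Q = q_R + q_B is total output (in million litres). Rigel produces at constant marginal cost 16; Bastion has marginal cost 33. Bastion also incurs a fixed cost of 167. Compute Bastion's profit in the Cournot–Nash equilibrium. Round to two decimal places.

Rigel's profit: π_R = (143 - 2Q)q_R - (16q_R). Setting ∂π_R/∂q_R = 0: 127 - 4q_R - 2(q_B) = 0.
Bastion's profit: π_B = (143 - 2Q)q_B - (33q_B). Setting ∂π_B/∂q_B = 0: 110 - 4q_B - 2(q_R) = 0.
Best responses: q_R = (127 - 2q_B)/4, q_B = (110 - 2q_R)/4.
Substituting one into the other gives q_R = 24 and q_B = 31/2.
Price P = 143 - 2·(79/2) = 64.
Bastion's profit: (64 - 33)·(31/2) - 167 = 627/2.

313.50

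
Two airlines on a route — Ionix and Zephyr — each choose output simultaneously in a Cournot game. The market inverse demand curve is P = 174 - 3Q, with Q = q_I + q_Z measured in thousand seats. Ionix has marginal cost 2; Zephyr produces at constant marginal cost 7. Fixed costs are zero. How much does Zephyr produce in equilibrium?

Ionix's profit: π_I = (174 - 3Q)q_I - (2q_I). Setting ∂π_I/∂q_I = 0: 172 - 6q_I - 3(q_Z) = 0.
Zephyr's profit: π_Z = (174 - 3Q)q_Z - (7q_Z). Setting ∂π_Z/∂q_Z = 0: 167 - 6q_Z - 3(q_I) = 0.
So q_I = (172 - 3q_Z)/6 and q_Z = (167 - 3q_I)/6.
Solving the pair: q_I = 59/3, q_Z = 18.

18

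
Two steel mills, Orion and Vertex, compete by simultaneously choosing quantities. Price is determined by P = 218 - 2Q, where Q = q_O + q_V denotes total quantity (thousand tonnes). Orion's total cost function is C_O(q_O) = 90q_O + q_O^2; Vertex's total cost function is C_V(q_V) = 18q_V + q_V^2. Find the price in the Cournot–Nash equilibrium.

Orion's profit: π_O = (218 - 2Q)q_O - (90q_O + q_O²). Setting ∂π_O/∂q_O = 0: 128 - 6q_O - 2(q_V) = 0.
Vertex's first-order condition: 200 - 6q_V - 2(q_O) = 0.
Rearranging gives the reaction functions q_O = (128 - 2q_V)/6 and q_V = (200 - 2q_O)/6.
Solving the pair: q_O = 23/2, q_V = 59/2.
Total output Q = 41, so price P = 218 - 2·41 = 136.

136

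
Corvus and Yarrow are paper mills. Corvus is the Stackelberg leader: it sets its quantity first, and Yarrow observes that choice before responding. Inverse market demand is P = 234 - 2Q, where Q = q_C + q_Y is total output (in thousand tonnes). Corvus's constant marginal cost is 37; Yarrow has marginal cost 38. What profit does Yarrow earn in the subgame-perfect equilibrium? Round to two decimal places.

1176.13

Solve by backward induction. Given q_C, the follower Yarrow maximises π_Y = (234 - 2q_C - 2q_Y)q_Y - 38q_Y.
∂π_Y/∂q_Y = 196 - 2q_C - 4q_Y = 0 gives the reaction function q_Y = (196 - 2q_C)/4.
The leader anticipates this reaction. Substituting into P = 234 - 2Q gives P = 136 - q_C, so π_C = (136 - q_C)q_C - 37q_C.
Maximising: ∂π_C/∂q_C = 99 - 2q_C = 0, giving q_C = 99/2.
Then q_Y = (196 - 2·(99/2))/4 = 97/4.
Price P = 234 - 2·(295/4) = 173/2.
Yarrow's profit: (173/2 - 38)·(97/4) = 1176.1250.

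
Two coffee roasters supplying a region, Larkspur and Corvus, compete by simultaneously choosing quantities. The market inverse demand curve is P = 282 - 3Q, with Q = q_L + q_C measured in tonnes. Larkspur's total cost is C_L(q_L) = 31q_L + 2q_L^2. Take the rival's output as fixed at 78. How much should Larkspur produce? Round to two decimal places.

With the rival's output fixed at 78, Larkspur's profit is π_L = (282 - 3·78 - 3q_L)q_L - (31q_L + 2q_L²) = (48 - 3q_L)q_L - (31q_L + 2q_L²).
∂π_L/∂q_L = 17 - 10q_L = 0, so q_L = 17/10.

1.70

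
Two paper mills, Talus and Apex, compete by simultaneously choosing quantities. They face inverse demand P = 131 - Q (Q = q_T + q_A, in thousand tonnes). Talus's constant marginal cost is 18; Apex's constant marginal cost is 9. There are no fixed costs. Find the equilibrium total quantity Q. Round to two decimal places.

Talus's profit: π_T = (131 - Q)q_T - (18q_T). Setting ∂π_T/∂q_T = 0: 113 - 2q_T - (q_A) = 0.
Apex's profit: π_A = (131 - Q)q_A - (9q_A). Setting ∂π_A/∂q_A = 0: 122 - 2q_A - (q_T) = 0.
Best responses: q_T = (113 - q_A)/2, q_A = (122 - q_T)/2.
Solving the pair: q_T = 104/3, q_A = 131/3.
Total output Q = 104/3 + 131/3 = 235/3.

78.33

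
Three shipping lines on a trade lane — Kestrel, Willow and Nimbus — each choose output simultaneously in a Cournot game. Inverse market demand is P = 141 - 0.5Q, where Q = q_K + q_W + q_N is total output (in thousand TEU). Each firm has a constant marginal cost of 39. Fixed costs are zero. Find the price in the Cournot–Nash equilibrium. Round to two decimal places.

Each firm earns π_i = (141 - 0.5Q)q_i - 39q_i.
First-order condition (treating rivals' output as given): 102 - q_i - (1/2)·Σ_{j≠i} q_j = 0.
With identical firms every q_j equals q_i, so Σ_{j≠i} q_j = 2q_i and 102 = 2q_i, giving q_i = 51.
Total output Q = 153, so price P = 141 - (1/2)·153 = 129/2.

64.50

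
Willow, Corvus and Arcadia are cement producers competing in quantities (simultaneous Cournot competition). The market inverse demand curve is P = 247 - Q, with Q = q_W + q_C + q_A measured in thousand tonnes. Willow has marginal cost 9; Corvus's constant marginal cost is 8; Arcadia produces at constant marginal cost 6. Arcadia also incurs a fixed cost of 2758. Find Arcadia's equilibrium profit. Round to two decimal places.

Willow's profit: π_W = (247 - Q)q_W - (9q_W). Setting ∂π_W/∂q_W = 0: 238 - 2q_W - (q_C + q_A) = 0.
Corvus's first-order condition: 239 - 2q_C - (q_W + q_A) = 0.
Arcadia's profit: π_A = (247 - Q)q_A - (6q_A). Setting ∂π_A/∂q_A = 0: 241 - 2q_A - (q_W + q_C) = 0.
Adding the 3 conditions: 718 − 2Q − 2Q = 0, i.e. Q = 359/2.
Back-substituting: q_W = (238 − 359/2) = 117/2, q_C = (239 − 359/2) = 119/2, q_A = (241 − 359/2) = 123/2.
Price P = 247 - 359/2 = 135/2.
Arcadia's profit: (135/2 - 6)·(123/2) - 2758 = 1024.2500.

1024.25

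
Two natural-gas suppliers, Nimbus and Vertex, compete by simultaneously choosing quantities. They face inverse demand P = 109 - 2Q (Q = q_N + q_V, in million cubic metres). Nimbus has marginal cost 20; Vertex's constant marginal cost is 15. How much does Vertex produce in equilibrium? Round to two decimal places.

16.50

Nimbus's profit: π_N = (109 - 2Q)q_N - (20q_N). Setting ∂π_N/∂q_N = 0: 89 - 4q_N - 2(q_V) = 0.
Vertex's first-order condition: 94 - 4q_V - 2(q_N) = 0.
So q_N = (89 - 2q_V)/4 and q_V = (94 - 2q_N)/4.
Solving the pair: q_N = 14, q_V = 33/2.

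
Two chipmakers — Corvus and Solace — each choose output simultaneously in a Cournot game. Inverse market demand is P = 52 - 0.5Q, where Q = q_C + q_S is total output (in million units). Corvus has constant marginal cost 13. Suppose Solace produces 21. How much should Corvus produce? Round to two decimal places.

With the rival's output fixed at 21, Corvus's profit is π_C = (52 - (1/2)·21 - (1/2)q_C)q_C - (13q_C) = (83/2 - (1/2)q_C)q_C - (13q_C).
∂π_C/∂q_C = 57/2 - q_C = 0, so q_C = 57/2.

28.50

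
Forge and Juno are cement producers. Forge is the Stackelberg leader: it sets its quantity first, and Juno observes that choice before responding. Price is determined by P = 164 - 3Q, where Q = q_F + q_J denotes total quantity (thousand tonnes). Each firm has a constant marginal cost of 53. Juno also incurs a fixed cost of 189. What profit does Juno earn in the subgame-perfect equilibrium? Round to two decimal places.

The follower Juno best-responds to any q_F: π_J = (164 - 3Q)q_J - 53q_J.
∂π_J/∂q_J = 111 - 3q_F - 6q_J = 0 gives the reaction function q_J = (111 - 3q_F)/6.
Forge substitutes q_J(q_F) into its own profit: π_F = q_F(164 - 3q_F - (111 - 3q_F)/2) - 53q_F = (217/2 - (3/2)q_F)q_F - 53q_F.
Maximising: ∂π_F/∂q_F = 111/2 - 3q_F = 0, giving q_F = 37/2.
Then q_J = (111 - 3·(37/2))/6 = 37/4.
Price P = 164 - 3·(111/4) = 323/4.
Juno's profit: (323/4 - 53)·(37/4) - 189 = 1083/16.

67.69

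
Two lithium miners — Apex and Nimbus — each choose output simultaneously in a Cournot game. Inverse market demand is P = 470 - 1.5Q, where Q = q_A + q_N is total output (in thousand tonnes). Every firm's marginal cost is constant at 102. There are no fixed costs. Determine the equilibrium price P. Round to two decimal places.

224.67

Each firm earns π_i = (470 - 1.5Q)q_i - 102q_i.
First-order condition (treating rivals' output as given): 368 - 3q_i - (3/2)q_j = 0.
With identical firms every q_j equals q_i, so q_j = q_i and 368 = (9/2)q_i, giving q_i = 736/9.
Total output Q = 1472/9, so price P = 470 - (3/2)·(1472/9) = 674/3.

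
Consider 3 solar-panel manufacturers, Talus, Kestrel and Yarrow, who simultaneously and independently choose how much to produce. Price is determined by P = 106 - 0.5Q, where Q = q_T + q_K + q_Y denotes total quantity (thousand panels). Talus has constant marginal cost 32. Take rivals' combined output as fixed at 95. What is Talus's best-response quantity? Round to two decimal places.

26.50

With rivals' combined output fixed at 95, Talus's profit is π_T = (106 - (1/2)·95 - (1/2)q_T)q_T - (32q_T) = (117/2 - (1/2)q_T)q_T - (32q_T).
∂π_T/∂q_T = 53/2 - q_T = 0, so q_T = 53/2.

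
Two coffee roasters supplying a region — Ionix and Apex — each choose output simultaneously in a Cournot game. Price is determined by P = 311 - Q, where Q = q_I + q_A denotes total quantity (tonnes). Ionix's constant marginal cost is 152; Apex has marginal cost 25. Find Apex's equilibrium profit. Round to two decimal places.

Ionix's profit: π_I = (311 - Q)q_I - (152q_I). Setting ∂π_I/∂q_I = 0: 159 - 2q_I - (q_A) = 0.
Apex's first-order condition: 286 - 2q_A - (q_I) = 0.
So q_I = (159 - q_A)/2 and q_A = (286 - q_I)/2.
Solving the pair: q_I = 32/3, q_A = 413/3.
Price P = 311 - 445/3 = 488/3.
Apex's profit: (488/3 - 25)·(413/3) = 18952.1111.

18952.11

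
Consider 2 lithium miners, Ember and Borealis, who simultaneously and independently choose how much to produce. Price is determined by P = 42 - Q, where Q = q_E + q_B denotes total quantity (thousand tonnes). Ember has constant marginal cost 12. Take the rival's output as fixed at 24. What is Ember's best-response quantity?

3

With the rival's output fixed at 24, Ember's profit is π_E = (42 - 24 - q_E)q_E - (12q_E) = (18 - q_E)q_E - (12q_E).
∂π_E/∂q_E = 6 - 2q_E = 0, so q_E = 3.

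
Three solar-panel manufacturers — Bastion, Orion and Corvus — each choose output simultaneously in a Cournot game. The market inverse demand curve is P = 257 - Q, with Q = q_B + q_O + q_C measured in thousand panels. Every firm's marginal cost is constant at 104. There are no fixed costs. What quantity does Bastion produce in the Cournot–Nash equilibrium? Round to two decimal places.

38.25

A representative firm's profit is π_i = q_i(257 - Q) - 104q_i.
First-order condition (treating rivals' output as given): 153 - 2q_i - Σ_{j≠i} q_j = 0.
By symmetry each firm produces the same amount; substituting Σ_{j≠i} q_j = 2q_i yields q_i = 153/4.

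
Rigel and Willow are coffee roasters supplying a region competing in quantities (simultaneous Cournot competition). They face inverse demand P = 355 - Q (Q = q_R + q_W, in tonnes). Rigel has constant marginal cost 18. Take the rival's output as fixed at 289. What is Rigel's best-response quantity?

With the rival's output fixed at 289, Rigel's profit is π_R = (355 - 289 - q_R)q_R - (18q_R) = (66 - q_R)q_R - (18q_R).
∂π_R/∂q_R = 48 - 2q_R = 0, so q_R = 24.

24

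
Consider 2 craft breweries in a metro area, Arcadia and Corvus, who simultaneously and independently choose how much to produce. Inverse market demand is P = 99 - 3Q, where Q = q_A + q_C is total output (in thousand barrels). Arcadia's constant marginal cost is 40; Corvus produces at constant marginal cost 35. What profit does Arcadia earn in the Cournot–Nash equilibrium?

Arcadia's profit: π_A = (99 - 3Q)q_A - (40q_A). Setting ∂π_A/∂q_A = 0: 59 - 6q_A - 3(q_C) = 0.
Corvus's first-order condition: 64 - 6q_C - 3(q_A) = 0.
Rearranging gives the reaction functions q_A = (59 - 3q_C)/6 and q_C = (64 - 3q_A)/6.
Substituting one into the other gives q_A = 6 and q_C = 23/3.
Price P = 99 - 3·(41/3) = 58.
Arcadia's profit: (58 - 40)·6 = 108.

108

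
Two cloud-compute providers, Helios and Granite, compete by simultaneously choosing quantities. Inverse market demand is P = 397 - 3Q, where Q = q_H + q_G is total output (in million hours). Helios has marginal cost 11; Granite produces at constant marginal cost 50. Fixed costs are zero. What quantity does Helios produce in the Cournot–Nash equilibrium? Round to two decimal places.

Helios's profit: π_H = (397 - 3Q)q_H - (11q_H). Setting ∂π_H/∂q_H = 0: 386 - 6q_H - 3(q_G) = 0.
Granite's profit: π_G = (397 - 3Q)q_G - (50q_G). Setting ∂π_G/∂q_G = 0: 347 - 6q_G - 3(q_H) = 0.
So q_H = (386 - 3q_G)/6 and q_G = (347 - 3q_H)/6.
Substituting one into the other gives q_H = 425/9 and q_G = 308/9.

47.22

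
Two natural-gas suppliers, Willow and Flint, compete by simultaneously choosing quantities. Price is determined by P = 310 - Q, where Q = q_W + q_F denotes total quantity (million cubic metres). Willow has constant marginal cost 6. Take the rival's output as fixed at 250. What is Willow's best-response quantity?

27

With the rival's output fixed at 250, Willow's profit is π_W = (310 - 250 - q_W)q_W - (6q_W) = (60 - q_W)q_W - (6q_W).
∂π_W/∂q_W = 54 - 2q_W = 0, so q_W = 27.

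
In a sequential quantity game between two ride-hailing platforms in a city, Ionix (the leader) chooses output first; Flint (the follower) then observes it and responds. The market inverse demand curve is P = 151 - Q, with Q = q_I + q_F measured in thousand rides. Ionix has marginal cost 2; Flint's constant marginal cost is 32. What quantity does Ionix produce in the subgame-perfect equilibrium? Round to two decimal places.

Solve by backward induction. Given q_I, the follower Flint maximises π_F = (151 - q_I - q_F)q_F - 32q_F.
Setting the follower's marginal profit to zero, 119 - q_I - 2q_F = 0, i.e. q_F = (119 - q_I)/2.
The leader anticipates this reaction. Substituting into P = 151 - Q gives P = 183/2 - (1/2)q_I, so π_I = (183/2 - (1/2)q_I)q_I - 2q_I.
Maximising: ∂π_I/∂q_I = 179/2 - q_I = 0, giving q_I = 179/2.
Then q_F = (119 - 179/2)/2 = 59/4.

89.50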